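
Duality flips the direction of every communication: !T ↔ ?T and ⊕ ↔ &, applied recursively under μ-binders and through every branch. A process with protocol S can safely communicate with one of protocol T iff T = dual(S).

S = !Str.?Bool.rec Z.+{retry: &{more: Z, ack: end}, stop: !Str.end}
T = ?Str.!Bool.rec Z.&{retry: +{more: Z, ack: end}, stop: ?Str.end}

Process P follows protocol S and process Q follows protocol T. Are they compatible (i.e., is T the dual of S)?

!Str | ?Str  ✓
  ?Bool | !Bool  ✓
    rec Z | rec Z  ✓ (μ self-dual)
      +{retry,stop} | &{retry,stop}  ✓ labels match
        • retry:
          &{more,ack} | +{more,ack}  ✓ labels match
            • more:
              Z | Z  ✓
            • ack:
              end | end  ✓
        • stop:
          !Str | ?Str  ✓
            end | end  ✓

YES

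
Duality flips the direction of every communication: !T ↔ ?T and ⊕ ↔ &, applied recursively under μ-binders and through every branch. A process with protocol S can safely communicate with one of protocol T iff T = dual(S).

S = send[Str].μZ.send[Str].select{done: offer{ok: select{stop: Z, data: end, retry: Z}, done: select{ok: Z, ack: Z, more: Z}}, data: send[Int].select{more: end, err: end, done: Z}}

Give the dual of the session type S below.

recv[Str].μZ.recv[Str].offer{done: select{ok: offer{stop: Z, data: end, retry: Z}, done: offer{ok: Z, ack: Z, more: Z}}, data: recv[Int].offer{more: end, err: end, done: Z}}

send[Str] → recv[Str]
  μZ → μZ  (rec unchanged)
    send[Str] → recv[Str]
      select{done,data} → offer{done,data}  (⊕→&)
        [done]
          offer{ok,done} → select{ok,done}  (offer→select)
            [ok]
              select{stop,data,retry} → offer{stop,data,retry}  (⊕→&)
                [stop]
                  Z ↦ Z
                [data]
                  end ↦ end
                [retry]
                  Z ↦ Z
            [done]
              select{ok,ack,more} → offer{ok,ack,more}  (⊕→&)
                [ok]
                  Z ↦ Z
                [ack]
                  Z ↦ Z
                [more]
                  Z ↦ Z
        [data]
          send[Int] → recv[Int]
            select{more,err,done} → offer{more,err,done}  (⊕→&)
              [more]
                end ↦ end
              [err]
                end ↦ end
              [done]
                Z ↦ Z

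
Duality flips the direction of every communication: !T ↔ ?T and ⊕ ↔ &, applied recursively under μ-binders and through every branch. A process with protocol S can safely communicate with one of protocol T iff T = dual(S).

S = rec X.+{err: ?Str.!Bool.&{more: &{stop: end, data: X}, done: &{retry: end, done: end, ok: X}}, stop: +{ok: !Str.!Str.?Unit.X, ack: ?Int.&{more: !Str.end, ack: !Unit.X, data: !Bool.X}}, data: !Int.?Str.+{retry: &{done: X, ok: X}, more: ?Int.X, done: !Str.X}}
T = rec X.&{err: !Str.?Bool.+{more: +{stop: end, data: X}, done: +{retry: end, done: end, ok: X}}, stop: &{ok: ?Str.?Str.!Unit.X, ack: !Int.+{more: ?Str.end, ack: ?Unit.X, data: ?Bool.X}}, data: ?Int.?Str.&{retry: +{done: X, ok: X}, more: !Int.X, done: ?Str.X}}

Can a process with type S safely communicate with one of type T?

rec X | rec X  match (binder kept)
  +{err,stop,data} | &{err,stop,data}  match same labels
    • err:
      ?Str | !Str  match
        !Bool | ?Bool  match
          &{more,done} | +{more,done}  match same labels
            • more:
              &{stop,data} | +{stop,data}  match same labels
                • stop:
                  end | end  match
                • data:
                  X | X  match
            • done:
              &{retry,done,ok} | +{retry,done,ok}  match same labels
                • retry:
                  end | end  match
                • done:
                  end | end  match
                • ok:
                  X | X  match
    • stop:
      +{ok,ack} | &{ok,ack}  match same labels
        • ok:
          !Str | ?Str  match
            !Str | ?Str  match
              ?Unit | !Unit  match
                X | X  match
        • ack:
          ?Int | !Int  match
            &{more,ack,data} | +{more,ack,data}  match same labels
              • more:
                !Str | ?Str  match
                  end | end  match
              • ack:
                !Unit | ?Unit  match
                  X | X  match
              • data:
                !Bool | ?Bool  match
                  X | X  match
    • data:
      !Int | ?Int  match
        ?Str | ?Str  ✗ same direction on both sides — not dual

NO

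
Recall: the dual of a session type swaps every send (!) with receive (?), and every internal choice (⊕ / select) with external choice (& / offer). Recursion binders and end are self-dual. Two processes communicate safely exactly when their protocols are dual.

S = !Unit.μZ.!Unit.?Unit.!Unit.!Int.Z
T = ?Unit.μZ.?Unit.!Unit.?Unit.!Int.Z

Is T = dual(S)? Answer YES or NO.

!Unit | ?Unit  ok
  μZ | μZ  ok (rec unchanged)
    !Unit | ?Unit  ok
      ?Unit | !Unit  ok
        !Unit | ?Unit  ok
          !Int | !Int  ✗ same direction on both sides — not dual

NO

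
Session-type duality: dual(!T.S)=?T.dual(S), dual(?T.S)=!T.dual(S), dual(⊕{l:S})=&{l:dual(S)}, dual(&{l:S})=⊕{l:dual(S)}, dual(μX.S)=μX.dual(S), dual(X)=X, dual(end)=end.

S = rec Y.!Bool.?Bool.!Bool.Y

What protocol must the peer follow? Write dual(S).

rec Y = rec Y  (μ self-dual)
  !Bool = ?Bool
    ?Bool = !Bool
      !Bool = ?Bool
        dual(Y) = Y

rec Y.?Bool.!Bool.?Bool.Y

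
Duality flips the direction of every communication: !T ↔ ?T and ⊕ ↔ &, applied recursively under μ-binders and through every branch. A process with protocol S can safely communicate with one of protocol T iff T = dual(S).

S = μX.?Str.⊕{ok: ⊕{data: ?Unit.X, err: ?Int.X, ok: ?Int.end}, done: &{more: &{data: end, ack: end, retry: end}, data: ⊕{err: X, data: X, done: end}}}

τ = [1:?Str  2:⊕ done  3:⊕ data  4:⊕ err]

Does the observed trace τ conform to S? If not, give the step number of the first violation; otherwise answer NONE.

3

[1] ?Str  ok  now at ⊕{ok: ⊕{data: ?Unit.μX.…, err: ?Int.μX.…, ok: ?Int.end}, done: &{more: &{data: end, ack: end, retry: end}, data: ⊕{err: μX.…, data: μX.…, done: end}}}
[2] ⊕ done  ok  now at &{more: &{data: end, ack: end, retry: end}, data: ⊕{err: μX.…, data: μX.…, done: end}}
[3] got ⊕ data, protocol expects & more or & data  ✗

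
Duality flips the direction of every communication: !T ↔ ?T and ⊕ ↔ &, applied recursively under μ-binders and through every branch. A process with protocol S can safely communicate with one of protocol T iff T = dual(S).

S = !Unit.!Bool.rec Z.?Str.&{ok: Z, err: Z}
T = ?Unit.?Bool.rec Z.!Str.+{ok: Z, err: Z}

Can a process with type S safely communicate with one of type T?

YES

!Unit ‖ ?Unit  ✓
  !Bool ‖ ?Bool  ✓
    rec Z ‖ rec Z  ✓ (binder kept)
      ?Str ‖ !Str  ✓
        &{ok,err} ‖ +{ok,err}  ✓ label sets agree
          • ok:
            Z ‖ Z  ✓
          • err:
            Z ‖ Z  ✓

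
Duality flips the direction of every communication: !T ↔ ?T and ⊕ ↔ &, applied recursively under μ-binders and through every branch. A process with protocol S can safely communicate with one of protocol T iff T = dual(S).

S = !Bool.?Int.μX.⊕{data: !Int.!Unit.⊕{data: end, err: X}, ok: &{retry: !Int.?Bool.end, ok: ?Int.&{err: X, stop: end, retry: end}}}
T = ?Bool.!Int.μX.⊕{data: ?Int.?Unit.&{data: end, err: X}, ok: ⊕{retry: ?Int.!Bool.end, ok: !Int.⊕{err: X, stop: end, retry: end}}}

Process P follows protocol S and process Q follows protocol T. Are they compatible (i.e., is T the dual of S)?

!Bool ‖ ?Bool  match
  ?Int ‖ !Int  match
    μX ‖ μX  match (rec unchanged)
      ⊕{data,ok} ‖ ⊕{data,ok}  ✗ choice polarity not flipped — not dual

NO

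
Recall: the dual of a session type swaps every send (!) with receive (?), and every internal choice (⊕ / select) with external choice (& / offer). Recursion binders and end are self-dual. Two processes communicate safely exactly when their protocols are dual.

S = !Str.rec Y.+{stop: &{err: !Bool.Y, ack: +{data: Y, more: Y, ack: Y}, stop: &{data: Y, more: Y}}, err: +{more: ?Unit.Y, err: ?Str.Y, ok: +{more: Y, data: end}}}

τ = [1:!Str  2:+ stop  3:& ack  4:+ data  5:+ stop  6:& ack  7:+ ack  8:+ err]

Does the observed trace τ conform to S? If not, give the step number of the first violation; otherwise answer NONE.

@1 !Str  ✓  state: rec Y.…
@2 + stop  ✓  state: &{err: !Bool.rec Y.…, ack: +{data: rec Y.…, more: rec Y.…, ack: rec Y.…}, stop: &{data: rec Y.…, more: rec Y.…}}
@3 & ack  ✓  state: +{data: rec Y.…, more: rec Y.…, ack: rec Y.…}
@4 + data  ✓  state: rec Y.…
@5 + stop  ✓  state: &{err: !Bool.rec Y.…, ack: +{data: rec Y.…, more: rec Y.…, ack: rec Y.…}, stop: &{data: rec Y.…, more: rec Y.…}}
@6 & ack  ✓  state: +{data: rec Y.…, more: rec Y.…, ack: rec Y.…}
@7 + ack  ✓  state: rec Y.…
@8 + err  ✓  state: +{more: ?Unit.rec Y.…, err: ?Str.rec Y.…, ok: +{more: rec Y.…, data: end}}
all 8 steps conform

NONE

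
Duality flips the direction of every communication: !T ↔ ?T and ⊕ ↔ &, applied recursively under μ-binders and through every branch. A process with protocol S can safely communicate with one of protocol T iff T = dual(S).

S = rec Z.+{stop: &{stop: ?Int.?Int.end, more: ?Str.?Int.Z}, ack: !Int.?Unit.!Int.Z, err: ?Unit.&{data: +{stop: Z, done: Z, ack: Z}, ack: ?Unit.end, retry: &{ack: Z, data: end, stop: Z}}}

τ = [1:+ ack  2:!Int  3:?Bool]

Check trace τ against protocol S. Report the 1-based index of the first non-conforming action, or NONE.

3

step 1: + ack  match  residual = !Int.?Unit.!Int.rec Z.…
step 2: !Int  match  residual = ?Unit.!Int.rec Z.…
step 3: got ?Bool, protocol expects ?Unit  ✗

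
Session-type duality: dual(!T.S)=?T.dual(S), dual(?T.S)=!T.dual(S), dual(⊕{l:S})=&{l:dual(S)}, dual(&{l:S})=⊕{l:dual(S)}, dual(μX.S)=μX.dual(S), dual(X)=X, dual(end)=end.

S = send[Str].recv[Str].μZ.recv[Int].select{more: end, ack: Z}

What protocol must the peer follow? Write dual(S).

recv[Str].send[Str].μZ.send[Int].offer{more: end, ack: Z}

send[Str] → recv[Str]
  recv[Str] → send[Str]
    μZ → μZ  (rec unchanged)
      recv[Int] → send[Int]
        select{more,ack} → offer{more,ack}  (⊕→&)
          • more:
            end ↦ end
          • ack:
            Z ↦ Z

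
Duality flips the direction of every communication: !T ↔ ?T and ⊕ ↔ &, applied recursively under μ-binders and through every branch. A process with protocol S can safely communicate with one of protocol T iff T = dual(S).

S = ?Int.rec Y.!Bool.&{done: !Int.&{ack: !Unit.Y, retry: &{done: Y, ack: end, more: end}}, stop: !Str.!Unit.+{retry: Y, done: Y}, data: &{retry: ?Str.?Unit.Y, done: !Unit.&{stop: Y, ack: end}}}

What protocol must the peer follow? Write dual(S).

!Int.rec Y.?Bool.+{done: ?Int.+{ack: ?Unit.Y, retry: +{done: Y, ack: end, more: end}}, stop: ?Str.?Unit.&{retry: Y, done: Y}, data: +{retry: !Str.!Unit.Y, done: ?Unit.+{stop: Y, ack: end}}}

?Int → !Int
  rec Y → rec Y  (μ self-dual)
    !Bool → ?Bool
      &{done,stop,data} → +{done,stop,data}  (external→internal)
        [done]
          !Int → ?Int
            &{ack,retry} → +{ack,retry}  (external→internal)
              [ack]
                !Unit → ?Unit
                  Y ↦ Y
              [retry]
                &{done,ack,more} → +{done,ack,more}  (external→internal)
                  [done]
                    Y ↦ Y
                  [ack]
                    end ↦ end
                  [more]
                    end ↦ end
        [stop]
          !Str → ?Str
            !Unit → ?Unit
              +{retry,done} → &{retry,done}  (⊕→&)
                [retry]
                  Y ↦ Y
                [done]
                  Y ↦ Y
        [data]
          &{retry,done} → +{retry,done}  (external→internal)
            [retry]
              ?Str → !Str
                ?Unit → !Unit
                  Y ↦ Y
            [done]
              !Unit → ?Unit
                &{stop,ack} → +{stop,ack}  (external→internal)
                  [stop]
                    Y ↦ Y
                  [ack]
                    end ↦ end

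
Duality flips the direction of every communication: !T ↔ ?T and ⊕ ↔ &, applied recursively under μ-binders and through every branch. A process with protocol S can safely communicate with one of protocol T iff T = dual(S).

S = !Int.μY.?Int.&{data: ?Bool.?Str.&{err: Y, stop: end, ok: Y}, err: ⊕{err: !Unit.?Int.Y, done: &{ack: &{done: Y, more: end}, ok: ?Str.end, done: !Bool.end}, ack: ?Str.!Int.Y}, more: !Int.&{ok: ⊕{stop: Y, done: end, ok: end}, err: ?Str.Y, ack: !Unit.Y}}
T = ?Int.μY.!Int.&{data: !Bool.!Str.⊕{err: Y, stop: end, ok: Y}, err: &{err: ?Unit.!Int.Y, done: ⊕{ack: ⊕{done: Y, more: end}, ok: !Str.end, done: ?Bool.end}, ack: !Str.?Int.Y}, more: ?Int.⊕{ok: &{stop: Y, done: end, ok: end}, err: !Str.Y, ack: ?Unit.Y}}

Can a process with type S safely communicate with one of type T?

NO

!Int | ?Int  ✓
  μY | μY  ✓ (binder kept)
    ?Int | !Int  ✓
      &{data,err,more} | &{data,err,more}  ✗ choice polarity not flipped — not dual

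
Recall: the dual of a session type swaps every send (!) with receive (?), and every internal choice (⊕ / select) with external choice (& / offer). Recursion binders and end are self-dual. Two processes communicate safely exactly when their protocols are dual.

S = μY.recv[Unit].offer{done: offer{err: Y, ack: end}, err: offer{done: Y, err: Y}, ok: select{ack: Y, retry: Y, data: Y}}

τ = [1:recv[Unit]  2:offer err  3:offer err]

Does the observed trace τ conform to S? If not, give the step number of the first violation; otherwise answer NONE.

[1] recv[Unit]  match  now at offer{done: offer{err: μY.…, ack: end}, err: offer{done: μY.…, err: μY.…}, ok: select{ack: μY.…, retry: μY.…, data: μY.…}}
[2] offer err  match  now at offer{done: μY.…, err: μY.…}
[3] offer err  match  now at μY.…
trace exhausted — no violation

NONE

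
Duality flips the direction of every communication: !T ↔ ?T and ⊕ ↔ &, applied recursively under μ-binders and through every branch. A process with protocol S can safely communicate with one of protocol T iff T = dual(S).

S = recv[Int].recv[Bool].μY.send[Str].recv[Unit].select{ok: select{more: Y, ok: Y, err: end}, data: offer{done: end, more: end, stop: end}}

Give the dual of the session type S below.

send[Int].send[Bool].μY.recv[Str].send[Unit].offer{ok: offer{more: Y, ok: Y, err: end}, data: select{done: end, more: end, stop: end}}

recv[Int] ↦ send[Int]
  recv[Bool] ↦ send[Bool]
    μY ↦ μY  (rec unchanged)
      send[Str] ↦ recv[Str]
        recv[Unit] ↦ send[Unit]
          select{ok,data} ↦ offer{ok,data}  (⊕→&)
            case ok:
              select{more,ok,err} ↦ offer{more,ok,err}  (⊕→&)
                case more:
                  Y self-dual
                case ok:
                  Y self-dual
                case err:
                  end self-dual
            case data:
              offer{done,more,stop} ↦ select{done,more,stop}  (external→internal)
                case done:
                  end self-dual
                case more:
                  end self-dual
                case stop:
                  end self-dual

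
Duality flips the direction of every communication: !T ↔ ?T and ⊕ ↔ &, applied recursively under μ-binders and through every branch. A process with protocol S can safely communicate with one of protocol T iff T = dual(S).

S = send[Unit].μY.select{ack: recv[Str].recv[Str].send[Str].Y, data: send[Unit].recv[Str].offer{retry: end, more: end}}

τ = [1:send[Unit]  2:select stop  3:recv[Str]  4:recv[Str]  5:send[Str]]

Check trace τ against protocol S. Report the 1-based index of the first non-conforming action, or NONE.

2

step 1: send[Unit]  match  cont: μY.…
step 2: got select stop, protocol expects select ack or select data  ✗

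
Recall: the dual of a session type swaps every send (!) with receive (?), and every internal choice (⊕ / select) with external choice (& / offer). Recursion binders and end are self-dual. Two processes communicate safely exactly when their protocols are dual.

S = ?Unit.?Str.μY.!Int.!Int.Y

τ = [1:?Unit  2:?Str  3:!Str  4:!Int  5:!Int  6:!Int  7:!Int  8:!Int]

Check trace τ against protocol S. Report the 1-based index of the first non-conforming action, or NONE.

step 1: ?Unit  match  now at ?Str.μY.…
step 2: ?Str  match  now at μY.…
step 3: got !Str, protocol expects !Int  ✗

3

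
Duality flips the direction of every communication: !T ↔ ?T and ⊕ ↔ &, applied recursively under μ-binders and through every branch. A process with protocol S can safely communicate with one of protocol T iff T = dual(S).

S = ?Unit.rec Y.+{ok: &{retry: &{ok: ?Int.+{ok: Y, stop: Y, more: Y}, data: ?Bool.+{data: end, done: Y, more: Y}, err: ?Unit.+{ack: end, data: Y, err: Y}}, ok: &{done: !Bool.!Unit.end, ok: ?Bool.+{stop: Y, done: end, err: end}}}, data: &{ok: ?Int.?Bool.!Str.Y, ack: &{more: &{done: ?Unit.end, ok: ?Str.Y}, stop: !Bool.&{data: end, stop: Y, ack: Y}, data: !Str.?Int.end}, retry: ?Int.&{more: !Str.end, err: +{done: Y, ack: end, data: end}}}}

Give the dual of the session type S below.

!Unit.rec Y.&{ok: +{retry: +{ok: !Int.&{ok: Y, stop: Y, more: Y}, data: !Bool.&{data: end, done: Y, more: Y}, err: !Unit.&{ack: end, data: Y, err: Y}}, ok: +{done: ?Bool.?Unit.end, ok: !Bool.&{stop: Y, done: end, err: end}}}, data: +{ok: !Int.!Bool.?Str.Y, ack: +{more: +{done: !Unit.end, ok: !Str.Y}, stop: ?Bool.+{data: end, stop: Y, ack: Y}, data: ?Str.!Int.end}, retry: !Int.+{more: ?Str.end, err: &{done: Y, ack: end, data: end}}}}

?Unit → !Unit
  rec Y → rec Y  (μ self-dual)
    +{ok,data} → &{ok,data}  (internal→external)
      case ok:
        &{retry,ok} → +{retry,ok}  (external→internal)
          case retry:
            &{ok,data,err} → +{ok,data,err}  (external→internal)
              case ok:
                ?Int → !Int
                  +{ok,stop,more} → &{ok,stop,more}  (internal→external)
                    case ok:
                      dual(Y) = Y
                    case stop:
                      dual(Y) = Y
                    case more:
                      dual(Y) = Y
              case data:
                ?Bool → !Bool
                  +{data,done,more} → &{data,done,more}  (internal→external)
                    case data:
                      dual(end) = end
                    case done:
                      dual(Y) = Y
                    case more:
                      dual(Y) = Y
              case err:
                ?Unit → !Unit
                  +{ack,data,err} → &{ack,data,err}  (internal→external)
                    case ack:
                      dual(end) = end
                    case data:
                      dual(Y) = Y
                    case err:
                      dual(Y) = Y
          case ok:
            &{done,ok} → +{done,ok}  (external→internal)
              case done:
                !Bool → ?Bool
                  !Unit → ?Unit
                    dual(end) = end
              case ok:
                ?Bool → !Bool
                  +{stop,done,err} → &{stop,done,err}  (internal→external)
                    case stop:
                      dual(Y) = Y
                    case done:
                      dual(end) = end
                    case err:
                      dual(end) = end
      case data:
        &{ok,ack,retry} → +{ok,ack,retry}  (external→internal)
          case ok:
            ?Int → !Int
              ?Bool → !Bool
                !Str → ?Str
                  dual(Y) = Y
          case ack:
            &{more,stop,data} → +{more,stop,data}  (external→internal)
              case more:
                &{done,ok} → +{done,ok}  (external→internal)
                  case done:
                    ?Unit → !Unit
                      dual(end) = end
                  case ok:
                    ?Str → !Str
                      dual(Y) = Y
              case stop:
                !Bool → ?Bool
                  &{data,stop,ack} → +{data,stop,ack}  (external→internal)
                    case data:
                      dual(end) = end
                    case stop:
                      dual(Y) = Y
                    case ack:
                      dual(Y) = Y
              case data:
                !Str → ?Str
                  ?Int → !Int
                    dual(end) = end
          case retry:
            ?Int → !Int
              &{more,err} → +{more,err}  (external→internal)
                case more:
                  !Str → ?Str
                    dual(end) = end
                case err:
                  +{done,ack,data} → &{done,ack,data}  (internal→external)
                    case done:
                      dual(Y) = Y
                    case ack:
                      dual(end) = end
                    case data:
                      dual(end) = end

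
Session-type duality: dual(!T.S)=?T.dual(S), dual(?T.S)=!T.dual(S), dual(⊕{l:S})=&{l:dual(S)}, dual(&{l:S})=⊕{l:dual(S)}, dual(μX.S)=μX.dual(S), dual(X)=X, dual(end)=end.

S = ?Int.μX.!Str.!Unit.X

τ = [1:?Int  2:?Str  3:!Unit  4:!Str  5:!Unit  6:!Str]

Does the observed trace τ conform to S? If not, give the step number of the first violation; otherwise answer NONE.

[1] ?Int  match  residual = μX.…
[2] got ?Str, protocol expects !Str  ✗

2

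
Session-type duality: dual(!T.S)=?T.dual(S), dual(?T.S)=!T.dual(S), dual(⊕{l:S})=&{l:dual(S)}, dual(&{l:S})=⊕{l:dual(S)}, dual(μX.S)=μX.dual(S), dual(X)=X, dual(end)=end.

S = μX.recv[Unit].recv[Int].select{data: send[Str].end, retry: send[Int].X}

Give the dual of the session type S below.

μX → μX  (binder kept)
  recv[Unit] → send[Unit]
    recv[Int] → send[Int]
      select{data,retry} → offer{data,retry}  (select→offer)
        case data:
          send[Str] → recv[Str]
            end ↦ end
        case retry:
          send[Int] → recv[Int]
            X ↦ X

μX.send[Unit].send[Int].offer{data: recv[Str].end, retry: recv[Int].X}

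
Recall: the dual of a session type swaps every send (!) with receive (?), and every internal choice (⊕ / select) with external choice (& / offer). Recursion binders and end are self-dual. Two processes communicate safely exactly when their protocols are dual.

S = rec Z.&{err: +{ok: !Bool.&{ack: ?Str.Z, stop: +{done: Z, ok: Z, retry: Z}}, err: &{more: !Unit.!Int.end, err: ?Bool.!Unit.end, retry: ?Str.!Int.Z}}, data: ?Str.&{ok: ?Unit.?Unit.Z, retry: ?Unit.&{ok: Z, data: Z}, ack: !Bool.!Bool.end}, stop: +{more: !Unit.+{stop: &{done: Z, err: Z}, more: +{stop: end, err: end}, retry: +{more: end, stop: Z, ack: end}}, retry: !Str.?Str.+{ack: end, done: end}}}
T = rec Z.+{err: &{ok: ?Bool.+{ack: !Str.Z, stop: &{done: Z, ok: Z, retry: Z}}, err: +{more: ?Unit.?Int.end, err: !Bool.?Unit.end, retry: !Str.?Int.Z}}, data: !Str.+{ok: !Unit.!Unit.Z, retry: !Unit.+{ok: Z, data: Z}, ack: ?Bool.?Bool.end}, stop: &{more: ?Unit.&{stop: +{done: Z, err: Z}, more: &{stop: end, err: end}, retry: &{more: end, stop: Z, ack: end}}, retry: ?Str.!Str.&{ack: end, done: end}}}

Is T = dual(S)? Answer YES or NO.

YES

rec Z vs rec Z  ok (rec unchanged)
  &{err,data,stop} vs +{err,data,stop}  ok labels match
    [err]
      +{ok,err} vs &{ok,err}  ok labels match
        [ok]
          !Bool vs ?Bool  ok
            &{ack,stop} vs +{ack,stop}  ok labels match
              [ack]
                ?Str vs !Str  ok
                  Z vs Z  ok
              [stop]
                +{done,ok,retry} vs &{done,ok,retry}  ok labels match
                  [done]
                    Z vs Z  ok
                  [ok]
                    Z vs Z  ok
                  [retry]
                    Z vs Z  ok
        [err]
          &{more,err,retry} vs +{more,err,retry}  ok labels match
            [more]
              !Unit vs ?Unit  ok
                !Int vs ?Int  ok
                  end vs end  ok
            [err]
              ?Bool vs !Bool  ok
                !Unit vs ?Unit  ok
                  end vs end  ok
            [retry]
              ?Str vs !Str  ok
                !Int vs ?Int  ok
                  Z vs Z  ok
    [data]
      ?Str vs !Str  ok
        &{ok,retry,ack} vs +{ok,retry,ack}  ok labels match
          [ok]
            ?Unit vs !Unit  ok
              ?Unit vs !Unit  ok
                Z vs Z  ok
          [retry]
            ?Unit vs !Unit  ok
              &{ok,data} vs +{ok,data}  ok labels match
                [ok]
                  Z vs Z  ok
                [data]
                  Z vs Z  ok
          [ack]
            !Bool vs ?Bool  ok
              !Bool vs ?Bool  ok
                end vs end  ok
    [stop]
      +{more,retry} vs &{more,retry}  ok labels match
        [more]
          !Unit vs ?Unit  ok
            +{stop,more,retry} vs &{stop,more,retry}  ok labels match
              [stop]
                &{done,err} vs +{done,err}  ok labels match
                  [done]
                    Z vs Z  ok
                  [err]
                    Z vs Z  ok
              [more]
                +{stop,err} vs &{stop,err}  ok labels match
                  [stop]
                    end vs end  ok
                  [err]
                    end vs end  ok
              [retry]
                +{more,stop,ack} vs &{more,stop,ack}  ok labels match
                  [more]
                    end vs end  ok
                  [stop]
                    Z vs Z  ok
                  [ack]
                    end vs end  ok
        [retry]
          !Str vs ?Str  ok
            ?Str vs !Str  ok
              +{ack,done} vs &{ack,done}  ok labels match
                [ack]
                  end vs end  ok
                [done]
                  end vs end  ok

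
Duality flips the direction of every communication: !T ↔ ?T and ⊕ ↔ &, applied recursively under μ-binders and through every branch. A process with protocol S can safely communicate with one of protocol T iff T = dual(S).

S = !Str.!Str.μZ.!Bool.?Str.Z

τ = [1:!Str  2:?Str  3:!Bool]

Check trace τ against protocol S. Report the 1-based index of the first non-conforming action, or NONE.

2

[1] !Str  ok  residual = !Str.μZ.…
[2] got ?Str, protocol expects !Str  ✗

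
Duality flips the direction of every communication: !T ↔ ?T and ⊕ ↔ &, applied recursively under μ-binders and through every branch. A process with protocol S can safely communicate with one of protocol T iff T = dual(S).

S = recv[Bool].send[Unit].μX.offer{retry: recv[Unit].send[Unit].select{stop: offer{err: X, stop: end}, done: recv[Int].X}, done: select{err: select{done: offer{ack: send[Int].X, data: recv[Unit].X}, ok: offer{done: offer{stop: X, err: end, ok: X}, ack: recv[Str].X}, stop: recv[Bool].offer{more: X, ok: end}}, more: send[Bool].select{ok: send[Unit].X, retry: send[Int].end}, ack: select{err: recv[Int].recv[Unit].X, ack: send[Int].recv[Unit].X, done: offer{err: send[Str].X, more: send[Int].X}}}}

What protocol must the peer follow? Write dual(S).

recv[Bool] ↦ send[Bool]
  send[Unit] ↦ recv[Unit]
    μX ↦ μX  (rec unchanged)
      offer{retry,done} ↦ select{retry,done}  (&→⊕)
        • retry:
          recv[Unit] ↦ send[Unit]
            send[Unit] ↦ recv[Unit]
              select{stop,done} ↦ offer{stop,done}  (⊕→&)
                • stop:
                  offer{err,stop} ↦ select{err,stop}  (&→⊕)
                    • err:
                      X ↦ X
                    • stop:
                      end ↦ end
                • done:
                  recv[Int] ↦ send[Int]
                    X ↦ X
        • done:
          select{err,more,ack} ↦ offer{err,more,ack}  (⊕→&)
            • err:
              select{done,ok,stop} ↦ offer{done,ok,stop}  (⊕→&)
                • done:
                  offer{ack,data} ↦ select{ack,data}  (&→⊕)
                    • ack:
                      send[Int] ↦ recv[Int]
                        X ↦ X
                    • data:
                      recv[Unit] ↦ send[Unit]
                        X ↦ X
                • ok:
                  offer{done,ack} ↦ select{done,ack}  (&→⊕)
                    • done:
                      offer{stop,err,ok} ↦ select{stop,err,ok}  (&→⊕)
                        • stop:
                          X ↦ X
                        • err:
                          end ↦ end
                        • ok:
                          X ↦ X
                    • ack:
                      recv[Str] ↦ send[Str]
                        X ↦ X
                • stop:
                  recv[Bool] ↦ send[Bool]
                    offer{more,ok} ↦ select{more,ok}  (&→⊕)
                      • more:
                        X ↦ X
                      • ok:
                        end ↦ end
            • more:
              send[Bool] ↦ recv[Bool]
                select{ok,retry} ↦ offer{ok,retry}  (⊕→&)
                  • ok:
                    send[Unit] ↦ recv[Unit]
                      X ↦ X
                  • retry:
                    send[Int] ↦ recv[Int]
                      end ↦ end
            • ack:
              select{err,ack,done} ↦ offer{err,ack,done}  (⊕→&)
                • err:
                  recv[Int] ↦ send[Int]
                    recv[Unit] ↦ send[Unit]
                      X ↦ X
                • ack:
                  send[Int] ↦ recv[Int]
                    recv[Unit] ↦ send[Unit]
                      X ↦ X
                • done:
                  offer{err,more} ↦ select{err,more}  (&→⊕)
                    • err:
                      send[Str] ↦ recv[Str]
                        X ↦ X
                    • more:
                      send[Int] ↦ recv[Int]
                        X ↦ X

send[Bool].recv[Unit].μX.select{retry: send[Unit].recv[Unit].offer{stop: select{err: X, stop: end}, done: send[Int].X}, done: offer{err: offer{done: select{ack: recv[Int].X, data: send[Unit].X}, ok: select{done: select{stop: X, err: end, ok: X}, ack: send[Str].X}, stop: send[Bool].select{more: X, ok: end}}, more: recv[Bool].offer{ok: recv[Unit].X, retry: recv[Int].end}, ack: offer{err: send[Int].send[Unit].X, ack: recv[Int].send[Unit].X, done: select{err: recv[Str].X, more: recv[Int].X}}}}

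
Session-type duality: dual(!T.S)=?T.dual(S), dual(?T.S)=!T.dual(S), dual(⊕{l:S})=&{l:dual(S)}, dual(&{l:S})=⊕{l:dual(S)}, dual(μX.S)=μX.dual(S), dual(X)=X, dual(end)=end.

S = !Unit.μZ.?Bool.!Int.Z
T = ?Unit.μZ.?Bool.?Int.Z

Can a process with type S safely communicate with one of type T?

NO

!Unit ‖ ?Unit  match
  μZ ‖ μZ  match (μ self-dual)
    ?Bool ‖ ?Bool  ✗ same direction on both sides — not dual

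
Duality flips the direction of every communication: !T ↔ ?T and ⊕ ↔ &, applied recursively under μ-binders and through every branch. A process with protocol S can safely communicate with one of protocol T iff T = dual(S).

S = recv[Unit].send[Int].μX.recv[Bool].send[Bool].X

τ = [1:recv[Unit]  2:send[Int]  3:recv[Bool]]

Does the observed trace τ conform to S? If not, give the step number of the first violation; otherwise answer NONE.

[1] recv[Unit]  ok  residual = send[Int].μX.…
[2] send[Int]  ok  residual = μX.…
[3] recv[Bool]  ok  residual = send[Bool].μX.…
trace exhausted — no violation

NONE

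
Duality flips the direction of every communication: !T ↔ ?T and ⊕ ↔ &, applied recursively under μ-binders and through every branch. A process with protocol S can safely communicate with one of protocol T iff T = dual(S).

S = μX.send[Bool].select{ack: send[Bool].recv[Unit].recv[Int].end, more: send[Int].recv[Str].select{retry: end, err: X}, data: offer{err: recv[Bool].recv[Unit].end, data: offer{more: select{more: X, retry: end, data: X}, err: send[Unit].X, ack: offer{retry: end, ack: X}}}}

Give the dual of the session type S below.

μX = μX  (rec unchanged)
  send[Bool] = recv[Bool]
    select{ack,more,data} = offer{ack,more,data}  (⊕→&)
      [ack]
        send[Bool] = recv[Bool]
          recv[Unit] = send[Unit]
            recv[Int] = send[Int]
              end ↦ end
      [more]
        send[Int] = recv[Int]
          recv[Str] = send[Str]
            select{retry,err} = offer{retry,err}  (⊕→&)
              [retry]
                end ↦ end
              [err]
                X ↦ X
      [data]
        offer{err,data} = select{err,data}  (external→internal)
          [err]
            recv[Bool] = send[Bool]
              recv[Unit] = send[Unit]
                end ↦ end
          [data]
            offer{more,err,ack} = select{more,err,ack}  (external→internal)
              [more]
                select{more,retry,data} = offer{more,retry,data}  (⊕→&)
                  [more]
                    X ↦ X
                  [retry]
                    end ↦ end
                  [data]
                    X ↦ X
              [err]
                send[Unit] = recv[Unit]
                  X ↦ X
              [ack]
                offer{retry,ack} = select{retry,ack}  (external→internal)
                  [retry]
                    end ↦ end
                  [ack]
                    X ↦ X

μX.recv[Bool].offer{ack: recv[Bool].send[Unit].send[Int].end, more: recv[Int].send[Str].offer{retry: end, err: X}, data: select{err: send[Bool].send[Unit].end, data: select{more: offer{more: X, retry: end, data: X}, err: recv[Unit].X, ack: select{retry: end, ack: X}}}}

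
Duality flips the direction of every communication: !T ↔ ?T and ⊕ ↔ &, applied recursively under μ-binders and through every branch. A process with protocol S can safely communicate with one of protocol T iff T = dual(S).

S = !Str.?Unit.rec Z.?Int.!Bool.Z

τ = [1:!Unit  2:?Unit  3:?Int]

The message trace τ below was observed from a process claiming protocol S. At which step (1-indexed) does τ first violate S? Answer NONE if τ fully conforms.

1

step 1: got !Unit, protocol expects !Str  ✗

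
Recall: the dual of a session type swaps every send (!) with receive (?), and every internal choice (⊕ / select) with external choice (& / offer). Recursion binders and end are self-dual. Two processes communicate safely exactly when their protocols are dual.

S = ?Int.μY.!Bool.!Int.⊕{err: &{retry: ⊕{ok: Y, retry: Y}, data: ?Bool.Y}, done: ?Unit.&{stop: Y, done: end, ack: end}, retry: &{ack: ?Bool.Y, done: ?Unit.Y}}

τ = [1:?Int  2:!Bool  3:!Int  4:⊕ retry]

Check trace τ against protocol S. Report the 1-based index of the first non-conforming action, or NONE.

[1] ?Int  ok  state: μY.…
[2] !Bool  ok  state: !Int.⊕{err: &{retry: ⊕{ok: μY.…, retry: μY.…}, data: ?Bool.μY.…}, done: ?Unit.&{stop: μY.…, done: end, ack: end}, retry: &{ack: ?Bool.μY.…, done: ?Unit.μY.…}}
[3] !Int  ok  state: ⊕{err: &{retry: ⊕{ok: μY.…, retry: μY.…}, data: ?Bool.μY.…}, done: ?Unit.&{stop: μY.…, done: end, ack: end}, retry: &{ack: ?Bool.μY.…, done: ?Unit.μY.…}}
[4] ⊕ retry  ok  state: &{ack: ?Bool.μY.…, done: ?Unit.μY.…}
τ conforms to S (length 4)

NONE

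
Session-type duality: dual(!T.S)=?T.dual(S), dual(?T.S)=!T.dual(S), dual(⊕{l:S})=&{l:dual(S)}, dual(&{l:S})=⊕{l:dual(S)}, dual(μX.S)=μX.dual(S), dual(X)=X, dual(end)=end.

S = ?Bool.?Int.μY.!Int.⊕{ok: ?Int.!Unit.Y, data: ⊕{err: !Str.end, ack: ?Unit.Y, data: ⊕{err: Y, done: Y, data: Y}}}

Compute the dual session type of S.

?Bool ↦ !Bool
  ?Int ↦ !Int
    μY ↦ μY  (binder kept)
      !Int ↦ ?Int
        ⊕{ok,data} ↦ &{ok,data}  (⊕→&)
          [ok]
            ?Int ↦ !Int
              !Unit ↦ ?Unit
                Y self-dual
          [data]
            ⊕{err,ack,data} ↦ &{err,ack,data}  (⊕→&)
              [err]
                !Str ↦ ?Str
                  end self-dual
              [ack]
                ?Unit ↦ !Unit
                  Y self-dual
              [data]
                ⊕{err,done,data} ↦ &{err,done,data}  (⊕→&)
                  [err]
                    Y self-dual
                  [done]
                    Y self-dual
                  [data]
                    Y self-dual

!Bool.!Int.μY.?Int.&{ok: !Int.?Unit.Y, data: &{err: ?Str.end, ack: !Unit.Y, data: &{err: Y, done: Y, data: Y}}}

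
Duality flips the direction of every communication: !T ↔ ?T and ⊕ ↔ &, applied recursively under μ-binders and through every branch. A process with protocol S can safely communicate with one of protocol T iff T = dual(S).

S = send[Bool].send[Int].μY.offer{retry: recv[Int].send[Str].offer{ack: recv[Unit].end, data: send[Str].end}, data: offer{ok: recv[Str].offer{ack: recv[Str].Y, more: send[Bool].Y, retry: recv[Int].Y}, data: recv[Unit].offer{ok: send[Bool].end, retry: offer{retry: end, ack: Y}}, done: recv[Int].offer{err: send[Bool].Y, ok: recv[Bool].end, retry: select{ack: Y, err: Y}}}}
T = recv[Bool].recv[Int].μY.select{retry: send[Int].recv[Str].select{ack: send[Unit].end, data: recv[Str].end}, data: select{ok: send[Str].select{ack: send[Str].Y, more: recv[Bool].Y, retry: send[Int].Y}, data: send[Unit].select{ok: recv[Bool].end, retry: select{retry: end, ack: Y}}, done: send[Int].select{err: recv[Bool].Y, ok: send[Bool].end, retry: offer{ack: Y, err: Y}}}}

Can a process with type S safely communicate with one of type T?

YES

send[Bool] vs recv[Bool]  match
  send[Int] vs recv[Int]  match
    μY vs μY  match (rec unchanged)
      offer{retry,data} vs select{retry,data}  match label sets agree
        • retry:
          recv[Int] vs send[Int]  match
            send[Str] vs recv[Str]  match
              offer{ack,data} vs select{ack,data}  match label sets agree
                • ack:
                  recv[Unit] vs send[Unit]  match
                    end vs end  match
                • data:
                  send[Str] vs recv[Str]  match
                    end vs end  match
        • data:
          offer{ok,data,done} vs select{ok,data,done}  match label sets agree
            • ok:
              recv[Str] vs send[Str]  match
                offer{ack,more,retry} vs select{ack,more,retry}  match label sets agree
                  • ack:
                    recv[Str] vs send[Str]  match
                      Y vs Y  match
                  • more:
                    send[Bool] vs recv[Bool]  match
                      Y vs Y  match
                  • retry:
                    recv[Int] vs send[Int]  match
                      Y vs Y  match
            • data:
              recv[Unit] vs send[Unit]  match
                offer{ok,retry} vs select{ok,retry}  match label sets agree
                  • ok:
                    send[Bool] vs recv[Bool]  match
                      end vs end  match
                  • retry:
                    offer{retry,ack} vs select{retry,ack}  match label sets agree
                      • retry:
                        end vs end  match
                      • ack:
                        Y vs Y  match
            • done:
              recv[Int] vs send[Int]  match
                offer{err,ok,retry} vs select{err,ok,retry}  match label sets agree
                  • err:
                    send[Bool] vs recv[Bool]  match
                      Y vs Y  match
                  • ok:
                    recv[Bool] vs send[Bool]  match
                      end vs end  match
                  • retry:
                    select{ack,err} vs offer{ack,err}  match label sets agree
                      • ack:
                        Y vs Y  match
                      • err:
                        Y vs Y  match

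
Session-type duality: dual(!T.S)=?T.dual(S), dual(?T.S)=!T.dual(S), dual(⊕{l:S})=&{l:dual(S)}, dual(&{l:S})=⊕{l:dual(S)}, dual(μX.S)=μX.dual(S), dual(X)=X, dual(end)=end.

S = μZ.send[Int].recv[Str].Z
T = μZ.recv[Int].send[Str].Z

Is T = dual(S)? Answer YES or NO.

μZ ‖ μZ  match (rec unchanged)
  send[Int] ‖ recv[Int]  match
    recv[Str] ‖ send[Str]  match
      Z ‖ Z  match

YES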